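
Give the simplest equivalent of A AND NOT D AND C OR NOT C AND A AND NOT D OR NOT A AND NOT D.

A AND NOT D AND C OR NOT C AND A AND NOT D OR NOT A AND NOT D
= A AND NOT D OR NOT A AND NOT D
= NOT D

NOT D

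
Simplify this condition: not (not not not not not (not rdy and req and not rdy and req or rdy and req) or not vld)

req and vld

not (not not not not not (not rdy and req and not rdy and req or rdy and req) or not vld)
= not (not not not not not (not rdy and req or rdy and req) or not vld)
= not (not not not (not rdy and req or rdy and req) or not vld)
= not (not (not rdy and req or rdy and req) or not vld)
= (not rdy and req or rdy and req) and vld
= req and vld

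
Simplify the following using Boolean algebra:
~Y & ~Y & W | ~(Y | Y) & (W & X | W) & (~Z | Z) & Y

~Y & W

~Y & ~Y & W | ~(Y | Y) & (W & X | W) & (~Z | Z) & Y
= ~Y & ~Y & W | ~(Y | Y) & (W & X | W) & Y
= ~Y & ~Y & W | ~(Y | Y) & W & Y
= ~Y & ~Y & W | ~Y & W & Y
= ~Y & W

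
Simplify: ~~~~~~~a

~a

~~~~~~~a
= ~~~~~a
= ~~~a
= ~a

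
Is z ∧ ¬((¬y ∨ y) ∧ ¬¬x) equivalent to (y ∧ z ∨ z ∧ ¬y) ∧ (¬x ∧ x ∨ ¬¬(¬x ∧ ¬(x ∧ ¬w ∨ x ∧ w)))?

Yes

E1: z ∧ ¬((¬y ∨ y) ∧ ¬¬x)
    = z ∧ ¬¬¬x   [complement / identity]
    = z ∧ ¬x   [double negation]
E2: (y ∧ z ∨ z ∧ ¬y) ∧ (¬x ∧ x ∨ ¬¬(¬x ∧ ¬(x ∧ ¬w ∨ x ∧ w)))
    = z ∧ (¬x ∧ x ∨ ¬¬(¬x ∧ ¬(x ∧ ¬w ∨ x ∧ w)))   [distribution]
    = z ∧ (¬x ∧ x ∨ ¬x ∧ ¬(x ∧ ¬w ∨ x ∧ w))   [double negation]
    = z ∧ (¬x ∧ x ∨ ¬x ∧ ¬x)   [distribution]
    = z ∧ ¬x   [distribution]
Both reduce to z ∧ ¬x, so they are equivalent.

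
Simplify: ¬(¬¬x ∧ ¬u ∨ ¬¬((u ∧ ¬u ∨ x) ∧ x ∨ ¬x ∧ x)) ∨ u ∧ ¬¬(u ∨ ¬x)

¬x ∨ u

¬(¬¬x ∧ ¬u ∨ ¬¬((u ∧ ¬u ∨ x) ∧ x ∨ ¬x ∧ x)) ∨ u ∧ ¬¬(u ∨ ¬x)
= ¬(¬¬x ∧ ¬u ∨ ¬¬(x ∧ x ∨ ¬x ∧ x)) ∨ u ∧ ¬¬(u ∨ ¬x)   (complement / identity)
= ¬(¬¬x ∧ ¬u ∨ ¬¬(x ∧ x ∨ ¬x ∧ x)) ∨ u ∧ (u ∨ ¬x)   (double negation)
= ¬(¬¬x ∧ ¬u ∨ ¬¬x) ∨ u ∧ (u ∨ ¬x)   (distribution)
= ¬(¬¬x ∧ ¬u ∨ ¬¬x) ∨ u   (absorption)
= ¬¬¬x ∨ u   (absorption)
= ¬x ∨ u   (double negation)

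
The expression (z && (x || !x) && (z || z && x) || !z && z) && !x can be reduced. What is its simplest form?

(z && (x || !x) && (z || z && x) || !z && z) && !x
= (z && (z || z && x) || !z && z) && !x   [complement / identity]
= (z && z || !z && z) && !x   [absorption]
= z && !x   [distribution]

z && !x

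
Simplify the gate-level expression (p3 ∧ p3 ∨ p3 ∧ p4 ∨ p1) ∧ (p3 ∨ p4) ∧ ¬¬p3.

p3

(p3 ∧ p3 ∨ p3 ∧ p4 ∨ p1) ∧ (p3 ∨ p4) ∧ ¬¬p3
= ((p3 ∨ p4) ∧ p3 ∨ p1) ∧ (p3 ∨ p4) ∧ ¬¬p3   [distribution]
= ((p3 ∨ p4) ∧ p3 ∨ p1) ∧ (p3 ∨ p4) ∧ p3   [double negation]
= (p3 ∨ p4) ∧ p3   [absorption]
= p3   [absorption]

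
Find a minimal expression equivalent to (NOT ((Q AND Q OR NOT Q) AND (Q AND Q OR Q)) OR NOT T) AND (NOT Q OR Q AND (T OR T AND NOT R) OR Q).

(NOT ((Q AND Q OR NOT Q) AND (Q AND Q OR Q)) OR NOT T) AND (NOT Q OR Q AND (T OR T AND NOT R) OR Q)
= (NOT (NOT Q AND Q OR Q AND Q) OR NOT T) AND (NOT Q OR Q AND (T OR T AND NOT R) OR Q)   — distribution
= (NOT (NOT Q AND Q OR Q AND Q) OR NOT T) AND (NOT Q OR Q AND T OR Q)   — absorption
= (NOT Q OR NOT T) AND (NOT Q OR Q AND T OR Q)   — distribution
= (NOT Q OR NOT T) AND (NOT Q OR Q)   — absorption
= NOT Q OR NOT T   — complement / identity

NOT Q OR NOT T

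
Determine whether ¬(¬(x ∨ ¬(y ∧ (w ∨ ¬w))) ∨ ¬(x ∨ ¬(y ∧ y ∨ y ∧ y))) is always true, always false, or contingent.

contingent

¬(¬(x ∨ ¬(y ∧ (w ∨ ¬w))) ∨ ¬(x ∨ ¬(y ∧ y ∨ y ∧ y)))
= ¬(¬(x ∨ ¬y) ∨ ¬(x ∨ ¬(y ∧ y ∨ y ∧ y)))   [complement / identity]
= ¬(¬(x ∨ ¬y) ∨ ¬(x ∨ ¬(y ∧ y)))   [idempotence]
= ¬(¬(x ∨ ¬y) ∨ ¬(x ∨ ¬y))   [idempotence]
= ¬¬(x ∨ ¬y)   [idempotence]
= x ∨ ¬y   [double negation]
This depends on x, y, so it is not a constant.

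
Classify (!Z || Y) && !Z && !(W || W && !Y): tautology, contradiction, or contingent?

(!Z || Y) && !Z && !(W || W && !Y)
= !Z && !(W || W && !Y)   (absorption)
= !Z && !W   (absorption)
This depends on W, Z, so it is not a constant.

contingent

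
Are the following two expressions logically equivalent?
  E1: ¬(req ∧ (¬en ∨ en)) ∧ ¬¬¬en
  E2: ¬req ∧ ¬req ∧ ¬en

Yes

E1: ¬(req ∧ (¬en ∨ en)) ∧ ¬¬¬en
    = ¬req ∧ ¬¬¬en
    = ¬req ∧ ¬en
E2: ¬req ∧ ¬req ∧ ¬en
    = ¬req ∧ ¬en
Both reduce to ¬req ∧ ¬en, so they are equivalent.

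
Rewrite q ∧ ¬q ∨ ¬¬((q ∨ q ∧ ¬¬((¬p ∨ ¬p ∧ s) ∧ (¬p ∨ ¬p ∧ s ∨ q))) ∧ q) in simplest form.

q ∧ ¬q ∨ ¬¬((q ∨ q ∧ ¬¬((¬p ∨ ¬p ∧ s) ∧ (¬p ∨ ¬p ∧ s ∨ q))) ∧ q)
= q ∧ ¬q ∨ ¬¬((q ∨ q ∧ ¬¬(¬p ∨ ¬p ∧ s)) ∧ q)   (absorption)
= q ∧ ¬q ∨ (q ∨ q ∧ ¬¬(¬p ∨ ¬p ∧ s)) ∧ q   (double negation)
= q ∧ ¬q ∨ (q ∨ q ∧ ¬¬¬p) ∧ q   (absorption)
= q ∧ ¬q ∨ (q ∨ q ∧ ¬p) ∧ q   (double negation)
= q ∧ ¬q ∨ q ∧ q   (absorption)
= q   (distribution)

q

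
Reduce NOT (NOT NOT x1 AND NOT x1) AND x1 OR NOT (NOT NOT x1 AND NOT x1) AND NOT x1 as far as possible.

NOT (NOT NOT x1 AND NOT x1) AND x1 OR NOT (NOT NOT x1 AND NOT x1) AND NOT x1
= NOT (NOT NOT x1 AND NOT x1)   (distribution)
= NOT x1 OR x1   (De Morgan)
= TRUE   (complement)

TRUE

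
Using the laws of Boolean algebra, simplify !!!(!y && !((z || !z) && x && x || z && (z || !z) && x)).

y || x

!!!(!y && !((z || !z) && x && x || z && (z || !z) && x))
= !!!(!y && !((x || z) && (z || !z) && x))   [distribution]
= !!(y || (x || z) && (z || !z) && x)   [De Morgan]
= !!(y || (x || z) && x)   [complement / identity]
= !!(y || x)   [absorption]
= y || x   [double negation]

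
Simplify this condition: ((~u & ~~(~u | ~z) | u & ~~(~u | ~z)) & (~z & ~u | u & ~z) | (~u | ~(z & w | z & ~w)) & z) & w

((~u & ~~(~u | ~z) | u & ~~(~u | ~z)) & (~z & ~u | u & ~z) | (~u | ~(z & w | z & ~w)) & z) & w
= ((~u & ~~(~u | ~z) | u & ~~(~u | ~z)) & ~z | (~u | ~(z & w | z & ~w)) & z) & w   (distribution)
= (~~(~u | ~z) & ~z | (~u | ~(z & w | z & ~w)) & z) & w   (distribution)
= (~~(~u | ~z) & ~z | (~u | ~z) & z) & w   (distribution)
= ((~u | ~z) & ~z | (~u | ~z) & z) & w   (double negation)
= (~u | ~z) & w   (distribution)

(~u | ~z) & w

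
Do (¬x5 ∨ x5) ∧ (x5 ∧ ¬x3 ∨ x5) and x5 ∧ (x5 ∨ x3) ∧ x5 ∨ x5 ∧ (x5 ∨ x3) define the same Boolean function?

E1: (¬x5 ∨ x5) ∧ (x5 ∧ ¬x3 ∨ x5)
    = (¬x5 ∨ x5) ∧ x5   — absorption
    = x5   — complement / identity
E2: x5 ∧ (x5 ∨ x3) ∧ x5 ∨ x5 ∧ (x5 ∨ x3)
    = x5 ∧ (x5 ∨ x3)   — absorption
    = x5   — absorption
Both reduce to x5, so they are equivalent.

Yes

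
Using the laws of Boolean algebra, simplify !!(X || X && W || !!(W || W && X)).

!!(X || X && W || !!(W || W && X))
= !!(X || !!(W || W && X))   (absorption)
= !!(X || W || W && X)   (double negation)
= !!(X || W)   (absorption)
= X || W   (double negation)

X || W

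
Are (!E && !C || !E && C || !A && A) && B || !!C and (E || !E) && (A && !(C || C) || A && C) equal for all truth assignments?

E1: (!E && !C || !E && C || !A && A) && B || !!C
    = (!E && !C || !E && C || !A && A) && B || C   (double negation)
    = (!E && !C || !E && C) && B || C   (complement / identity)
    = !E && B || C   (distribution)
E2: (E || !E) && (A && !(C || C) || A && C)
    = A && !(C || C) || A && C   (complement / identity)
    = A && !C || A && C   (idempotence)
    = A   (distribution)
These differ: at A=0, B=0, C=1, E=0, E1 = 1 but E2 = 0.

No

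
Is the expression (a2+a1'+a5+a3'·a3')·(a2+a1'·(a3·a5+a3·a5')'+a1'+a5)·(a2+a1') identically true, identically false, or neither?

(a2+a1'+a5+a3'·a3')·(a2+a1'·(a3·a5+a3·a5')'+a1'+a5)·(a2+a1')
= (a2+a1'+a5+a3'·a3')·(a2+a1'·a3'+a1'+a5)·(a2+a1')   [distribution]
= (a2+a1'+a5+a3')·(a2+a1'·a3'+a1'+a5)·(a2+a1')   [idempotence]
= (a2+a1'+a5+a3')·(a2+a1'+a5)·(a2+a1')   [absorption]
= (a2+a1'+a5)·(a2+a1')   [absorption]
= a2+a1'   [absorption]
This depends on a1, a2, so it is not a constant.

neither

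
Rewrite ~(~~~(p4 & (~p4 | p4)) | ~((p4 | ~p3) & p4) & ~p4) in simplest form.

p4

~(~~~(p4 & (~p4 | p4)) | ~((p4 | ~p3) & p4) & ~p4)
= ~(~~~p4 | ~((p4 | ~p3) & p4) & ~p4)   [complement / identity]
= ~(~p4 | ~((p4 | ~p3) & p4) & ~p4)   [double negation]
= ~(~p4 | ~p4 & ~p4)   [absorption]
= ~(~p4 | ~p4)   [idempotence]
= ~~p4   [idempotence]
= p4   [double negation]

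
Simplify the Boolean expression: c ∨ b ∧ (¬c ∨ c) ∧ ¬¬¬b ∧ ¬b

c ∨ b ∧ (¬c ∨ c) ∧ ¬¬¬b ∧ ¬b
= c ∨ b ∧ ¬¬¬b ∧ ¬b
= c ∨ b ∧ ¬b ∧ ¬b
= c ∨ b ∧ ¬b
= c

c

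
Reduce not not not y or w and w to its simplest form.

not not not y or w and w
= not not not y or w
= not y or w

not y or w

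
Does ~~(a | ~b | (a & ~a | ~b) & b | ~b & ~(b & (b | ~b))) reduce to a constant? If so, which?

no

~~(a | ~b | (a & ~a | ~b) & b | ~b & ~(b & (b | ~b)))
= ~~(a | ~b | (a & ~a | ~b) & b | ~b & ~b)   (complement / identity)
= ~~(a | ~b | ~b & b | ~b & ~b)   (complement / identity)
= ~~(a | ~b | ~b)   (distribution)
= ~~(a | ~b)   (idempotence)
= a | ~b   (double negation)
This depends on a, b, so it is not a constant.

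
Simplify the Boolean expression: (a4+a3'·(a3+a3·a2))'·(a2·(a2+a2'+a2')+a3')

a4'·(a2+a3')

(a4+a3'·(a3+a3·a2))'·(a2·(a2+a2'+a2')+a3')
= (a4+a3'·a3)'·(a2·(a2+a2'+a2')+a3')   — absorption
= (a4+a3'·a3)'·(a2·(a2+a2')+a3')   — idempotence
= a4'·(a2·(a2+a2')+a3')   — complement / identity
= a4'·(a2+a3')   — complement / identity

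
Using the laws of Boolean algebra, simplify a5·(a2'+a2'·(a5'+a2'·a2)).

a5·(a2'+a2'·(a5'+a2'·a2))
= a5·(a2'+a2'·a5')
= a5·a2'

a5·a2'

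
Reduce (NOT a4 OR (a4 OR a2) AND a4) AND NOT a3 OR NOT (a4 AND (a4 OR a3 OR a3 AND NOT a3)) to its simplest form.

NOT a3 OR NOT a4

(NOT a4 OR (a4 OR a2) AND a4) AND NOT a3 OR NOT (a4 AND (a4 OR a3 OR a3 AND NOT a3))
= (NOT a4 OR (a4 OR a2) AND a4) AND NOT a3 OR NOT (a4 AND (a4 OR a3))   [complement / identity]
= (NOT a4 OR a4) AND NOT a3 OR NOT (a4 AND (a4 OR a3))   [absorption]
= (NOT a4 OR a4) AND NOT a3 OR NOT a4   [absorption]
= NOT a3 OR NOT a4   [complement / identity]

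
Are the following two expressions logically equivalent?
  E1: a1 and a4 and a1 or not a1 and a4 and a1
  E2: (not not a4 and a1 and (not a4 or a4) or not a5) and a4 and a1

E1: a1 and a4 and a1 or not a1 and a4 and a1
    = a4 and a1   — distribution
E2: (not not a4 and a1 and (not a4 or a4) or not a5) and a4 and a1
    = (a4 and a1 and (not a4 or a4) or not a5) and a4 and a1   — double negation
    = (a4 and a1 or not a5) and a4 and a1   — complement / identity
    = a4 and a1   — absorption
Both reduce to a4 and a1, so they are equivalent.

Yes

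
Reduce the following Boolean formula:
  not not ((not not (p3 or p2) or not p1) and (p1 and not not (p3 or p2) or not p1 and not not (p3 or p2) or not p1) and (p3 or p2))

p3 or p2

not not ((not not (p3 or p2) or not p1) and (p1 and not not (p3 or p2) or not p1 and not not (p3 or p2) or not p1) and (p3 or p2))
= not not ((p3 or p2 or not p1) and (p1 and not not (p3 or p2) or not p1 and not not (p3 or p2) or not p1) and (p3 or p2))   (double negation)
= not not ((p3 or p2 or not p1) and (not not (p3 or p2) or not p1) and (p3 or p2))   (distribution)
= not not ((p3 or p2 or not p1) and (p3 or p2 or not p1) and (p3 or p2))   (double negation)
= not not ((p3 or p2 or not p1) and (p3 or p2))   (idempotence)
= not not (p3 or p2)   (absorption)
= p3 or p2   (double negation)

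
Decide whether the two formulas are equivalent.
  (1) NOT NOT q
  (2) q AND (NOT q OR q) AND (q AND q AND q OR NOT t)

E1: NOT NOT q
    = q   (double negation)
E2: q AND (NOT q OR q) AND (q AND q AND q OR NOT t)
    = q AND (q AND q AND q OR NOT t)   (complement / identity)
    = q AND (q AND q OR NOT t)   (idempotence)
    = q AND (q OR NOT t)   (idempotence)
    = q   (absorption)
Both reduce to q, so they are equivalent.

Yes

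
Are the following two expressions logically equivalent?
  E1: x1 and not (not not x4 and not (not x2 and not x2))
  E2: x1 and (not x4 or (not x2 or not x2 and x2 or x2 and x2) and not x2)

Yes

E1: x1 and not (not not x4 and not (not x2 and not x2))
    = x1 and not (not not x4 and not not x2)
    = x1 and (not x4 or not x2)
E2: x1 and (not x4 or (not x2 or not x2 and x2 or x2 and x2) and not x2)
    = x1 and (not x4 or (not x2 or x2) and not x2)
    = x1 and (not x4 or not x2)
Both reduce to x1 and (not x4 or not x2), so they are equivalent.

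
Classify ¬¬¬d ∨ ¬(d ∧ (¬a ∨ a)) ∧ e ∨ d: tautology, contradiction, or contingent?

¬¬¬d ∨ ¬(d ∧ (¬a ∨ a)) ∧ e ∨ d
= ¬¬¬d ∨ ¬d ∧ e ∨ d   (complement / identity)
= ¬d ∨ ¬d ∧ e ∨ d   (double negation)
= ¬d ∨ d   (absorption)
= True   (complement)

tautology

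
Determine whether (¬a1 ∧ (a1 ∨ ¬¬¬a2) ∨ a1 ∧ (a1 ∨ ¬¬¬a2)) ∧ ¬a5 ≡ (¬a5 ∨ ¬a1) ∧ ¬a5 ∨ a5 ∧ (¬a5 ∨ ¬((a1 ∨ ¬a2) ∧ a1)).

No

E1: (¬a1 ∧ (a1 ∨ ¬¬¬a2) ∨ a1 ∧ (a1 ∨ ¬¬¬a2)) ∧ ¬a5
    = (a1 ∨ ¬¬¬a2) ∧ ¬a5
    = (a1 ∨ ¬a2) ∧ ¬a5
E2: (¬a5 ∨ ¬a1) ∧ ¬a5 ∨ a5 ∧ (¬a5 ∨ ¬((a1 ∨ ¬a2) ∧ a1))
    = (¬a5 ∨ ¬a1) ∧ ¬a5 ∨ a5 ∧ (¬a5 ∨ ¬a1)
    = ¬a5 ∨ ¬a1
These differ: at a1=0, a2=1, a5=0, E1 = 0 but E2 = 1.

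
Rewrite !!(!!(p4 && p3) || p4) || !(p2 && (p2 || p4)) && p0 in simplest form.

!!(!!(p4 && p3) || p4) || !(p2 && (p2 || p4)) && p0
= !!(p4 && p3 || p4) || !(p2 && (p2 || p4)) && p0   [double negation]
= p4 && p3 || p4 || !(p2 && (p2 || p4)) && p0   [double negation]
= p4 && p3 || p4 || !p2 && p0   [absorption]
= p4 || !p2 && p0   [absorption]

p4 || !p2 && p0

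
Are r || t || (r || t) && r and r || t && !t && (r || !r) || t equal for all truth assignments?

E1: r || t || (r || t) && r
    = r || t   [absorption]
E2: r || t && !t && (r || !r) || t
    = r || t && !t || t   [complement / identity]
    = r || t   [complement / identity]
Both reduce to r || t, so they are equivalent.

Yes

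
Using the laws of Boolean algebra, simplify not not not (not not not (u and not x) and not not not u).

not not not (not not not (u and not x) and not not not u)
= not not (not not (u and not x) or not not u)   (De Morgan)
= not (not (u and not x) and not u)   (De Morgan)
= u and not x or u   (De Morgan)
= u   (absorption)

u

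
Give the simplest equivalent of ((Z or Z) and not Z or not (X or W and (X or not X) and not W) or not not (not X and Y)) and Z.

not X and Z

((Z or Z) and not Z or not (X or W and (X or not X) and not W) or not not (not X and Y)) and Z
= ((Z or Z) and not Z or not (X or W and not W) or not not (not X and Y)) and Z   — complement / identity
= ((Z or Z) and not Z or not X or not not (not X and Y)) and Z   — complement / identity
= ((Z or Z) and not Z or not X or not X and Y) and Z   — double negation
= ((Z or Z) and not Z or not X) and Z   — absorption
= (Z and not Z or not X) and Z   — idempotence
= not X and Z   — complement / identity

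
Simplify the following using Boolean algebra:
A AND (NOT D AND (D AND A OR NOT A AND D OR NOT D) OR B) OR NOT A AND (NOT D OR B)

A AND (NOT D AND (D AND A OR NOT A AND D OR NOT D) OR B) OR NOT A AND (NOT D OR B)
= A AND (NOT D AND (D OR NOT D) OR B) OR NOT A AND (NOT D OR B)   [distribution]
= A AND (NOT D OR B) OR NOT A AND (NOT D OR B)   [complement / identity]
= NOT D OR B   [distribution]

NOT D OR B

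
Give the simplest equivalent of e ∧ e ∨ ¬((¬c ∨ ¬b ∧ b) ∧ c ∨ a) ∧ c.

e ∨ ¬a ∧ c

e ∧ e ∨ ¬((¬c ∨ ¬b ∧ b) ∧ c ∨ a) ∧ c
= e ∨ ¬((¬c ∨ ¬b ∧ b) ∧ c ∨ a) ∧ c   [idempotence]
= e ∨ ¬(¬c ∧ c ∨ a) ∧ c   [complement / identity]
= e ∨ ¬a ∧ c   [complement / identity]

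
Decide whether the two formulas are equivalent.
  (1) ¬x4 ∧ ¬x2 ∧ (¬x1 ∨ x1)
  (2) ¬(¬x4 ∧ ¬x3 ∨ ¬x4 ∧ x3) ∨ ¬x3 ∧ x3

E1: ¬x4 ∧ ¬x2 ∧ (¬x1 ∨ x1)
    = ¬x4 ∧ ¬x2
E2: ¬(¬x4 ∧ ¬x3 ∨ ¬x4 ∧ x3) ∨ ¬x3 ∧ x3
    = ¬¬x4 ∨ ¬x3 ∧ x3
    = ¬¬x4
    = x4
These differ: at x1=0, x2=1, x3=0, x4=1, E1 = 0 but E2 = 1.

No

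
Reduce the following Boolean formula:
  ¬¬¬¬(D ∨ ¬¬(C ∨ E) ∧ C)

D ∨ C

¬¬¬¬(D ∨ ¬¬(C ∨ E) ∧ C)
= ¬¬(D ∨ ¬¬(C ∨ E) ∧ C)
= ¬¬(D ∨ (C ∨ E) ∧ C)
= D ∨ (C ∨ E) ∧ C
= D ∨ C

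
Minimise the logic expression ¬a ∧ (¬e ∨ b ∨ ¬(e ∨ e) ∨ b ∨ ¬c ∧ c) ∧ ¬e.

¬a ∧ (¬e ∨ b ∨ ¬(e ∨ e) ∨ b ∨ ¬c ∧ c) ∧ ¬e
= ¬a ∧ (¬e ∨ b ∨ ¬e ∨ b ∨ ¬c ∧ c) ∧ ¬e
= ¬a ∧ (¬e ∨ b ∨ ¬e ∨ b) ∧ ¬e
= ¬a ∧ (¬e ∨ b) ∧ ¬e
= ¬a ∧ ¬e

¬a ∧ ¬e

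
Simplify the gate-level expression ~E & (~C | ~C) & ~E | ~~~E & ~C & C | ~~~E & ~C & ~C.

~E & (~C | ~C) & ~E | ~~~E & ~C & C | ~~~E & ~C & ~C
= ~E & ~C & ~E | ~~~E & ~C & C | ~~~E & ~C & ~C   [idempotence]
= ~E & ~C & ~E | ~~~E & ~C   [distribution]
= ~E & ~C & ~E | ~E & ~C   [double negation]
= ~E & ~C   [absorption]

~E & ~C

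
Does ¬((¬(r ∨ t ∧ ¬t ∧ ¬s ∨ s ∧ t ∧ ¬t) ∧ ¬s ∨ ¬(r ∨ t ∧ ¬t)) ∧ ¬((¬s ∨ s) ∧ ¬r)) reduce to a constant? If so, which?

¬((¬(r ∨ t ∧ ¬t ∧ ¬s ∨ s ∧ t ∧ ¬t) ∧ ¬s ∨ ¬(r ∨ t ∧ ¬t)) ∧ ¬((¬s ∨ s) ∧ ¬r))
= ¬((¬(r ∨ t ∧ ¬t) ∧ ¬s ∨ ¬(r ∨ t ∧ ¬t)) ∧ ¬((¬s ∨ s) ∧ ¬r))
= ¬(¬(r ∨ t ∧ ¬t) ∧ ¬((¬s ∨ s) ∧ ¬r))
= r ∨ t ∧ ¬t ∨ (¬s ∨ s) ∧ ¬r
= r ∨ t ∧ ¬t ∨ ¬r
= r ∨ ¬r
= True

yes, True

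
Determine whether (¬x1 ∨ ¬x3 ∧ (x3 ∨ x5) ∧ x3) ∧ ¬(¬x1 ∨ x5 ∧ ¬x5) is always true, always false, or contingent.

(¬x1 ∨ ¬x3 ∧ (x3 ∨ x5) ∧ x3) ∧ ¬(¬x1 ∨ x5 ∧ ¬x5)
= (¬x1 ∨ ¬x3 ∧ (x3 ∨ x5) ∧ x3) ∧ ¬¬x1
= (¬x1 ∨ ¬x3 ∧ x3) ∧ ¬¬x1
= ¬x1 ∧ ¬¬x1
= ¬x1 ∧ x1
= False

always false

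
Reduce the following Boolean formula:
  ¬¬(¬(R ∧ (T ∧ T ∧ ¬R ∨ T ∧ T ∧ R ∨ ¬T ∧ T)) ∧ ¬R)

¬¬(¬(R ∧ (T ∧ T ∧ ¬R ∨ T ∧ T ∧ R ∨ ¬T ∧ T)) ∧ ¬R)
= ¬¬(¬(R ∧ (T ∧ T ∨ ¬T ∧ T)) ∧ ¬R)   (distribution)
= ¬¬(¬(R ∧ T) ∧ ¬R)   (distribution)
= ¬(R ∧ T ∨ R)   (De Morgan)
= ¬R   (absorption)

¬R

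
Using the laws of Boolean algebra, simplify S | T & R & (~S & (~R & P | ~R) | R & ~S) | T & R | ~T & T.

S | T & R

S | T & R & (~S & (~R & P | ~R) | R & ~S) | T & R | ~T & T
= S | T & R & (~S & ~R | R & ~S) | T & R | ~T & T   (absorption)
= S | T & R & (~S & ~R | R & ~S) | T & R   (complement / identity)
= S | T & R & ~S | T & R   (distribution)
= S | T & R   (absorption)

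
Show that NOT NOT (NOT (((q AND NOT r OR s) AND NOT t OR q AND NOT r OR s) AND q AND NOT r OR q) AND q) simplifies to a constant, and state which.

FALSE

NOT NOT (NOT (((q AND NOT r OR s) AND NOT t OR q AND NOT r OR s) AND q AND NOT r OR q) AND q)
= NOT NOT (NOT ((q AND NOT r OR s) AND q AND NOT r OR q) AND q)   — absorption
= NOT NOT (NOT (q AND NOT r OR q) AND q)   — absorption
= NOT (q AND NOT r OR q) AND q   — double negation
= NOT q AND q   — absorption
= FALSE   — complement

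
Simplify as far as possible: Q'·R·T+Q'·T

T·Q'

Q'·R·T+Q'·T
= T·(Q'·R+Q')   [distribution]
= T·Q'   [absorption]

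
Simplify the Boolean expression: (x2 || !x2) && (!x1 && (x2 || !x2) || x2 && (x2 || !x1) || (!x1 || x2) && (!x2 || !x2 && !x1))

!x1 || x2

(x2 || !x2) && (!x1 && (x2 || !x2) || x2 && (x2 || !x1) || (!x1 || x2) && (!x2 || !x2 && !x1))
= (x2 || !x2) && (!x1 && (x2 || !x2) || x2 && (x2 || !x1) || (!x1 || x2) && !x2)   [absorption]
= (x2 || !x2) && (!x1 || x2 && (x2 || !x1) || (!x1 || x2) && !x2)   [complement / identity]
= (x2 || !x2) && (!x1 || x2 || (!x1 || x2) && !x2)   [absorption]
= (x2 || !x2) && (!x1 || x2)   [absorption]
= !x1 || x2   [complement / identity]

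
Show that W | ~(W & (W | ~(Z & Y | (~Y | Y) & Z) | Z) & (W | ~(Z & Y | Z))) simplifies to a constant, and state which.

1

W | ~(W & (W | ~(Z & Y | (~Y | Y) & Z) | Z) & (W | ~(Z & Y | Z)))
= W | ~(W & (W | ~(Z & Y | Z) | Z) & (W | ~(Z & Y | Z)))
= W | ~(W & (W | ~(Z & Y | Z)))
= W | ~(W & (W | ~Z))
= W | ~W
= 1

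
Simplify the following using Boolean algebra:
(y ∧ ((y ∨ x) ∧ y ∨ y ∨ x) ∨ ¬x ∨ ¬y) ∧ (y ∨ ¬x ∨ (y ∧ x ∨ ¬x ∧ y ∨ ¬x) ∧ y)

y ∨ ¬x

(y ∧ ((y ∨ x) ∧ y ∨ y ∨ x) ∨ ¬x ∨ ¬y) ∧ (y ∨ ¬x ∨ (y ∧ x ∨ ¬x ∧ y ∨ ¬x) ∧ y)
= (y ∧ (y ∨ x) ∨ ¬x ∨ ¬y) ∧ (y ∨ ¬x ∨ (y ∧ x ∨ ¬x ∧ y ∨ ¬x) ∧ y)   [absorption]
= (y ∧ (y ∨ x) ∨ ¬x ∨ ¬y) ∧ (y ∨ ¬x ∨ (y ∨ ¬x) ∧ y)   [distribution]
= (y ∧ (y ∨ x) ∨ ¬x ∨ ¬y) ∧ (y ∨ ¬x)   [absorption]
= (y ∨ ¬x ∨ ¬y) ∧ (y ∨ ¬x)   [absorption]
= y ∨ ¬x   [absorption]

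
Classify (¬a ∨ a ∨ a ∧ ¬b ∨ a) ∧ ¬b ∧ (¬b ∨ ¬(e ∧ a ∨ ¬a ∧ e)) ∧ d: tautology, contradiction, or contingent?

(¬a ∨ a ∨ a ∧ ¬b ∨ a) ∧ ¬b ∧ (¬b ∨ ¬(e ∧ a ∨ ¬a ∧ e)) ∧ d
= (¬a ∨ a ∨ a ∧ ¬b ∨ a) ∧ ¬b ∧ (¬b ∨ ¬e) ∧ d   [distribution]
= (¬a ∨ a ∨ a) ∧ ¬b ∧ (¬b ∨ ¬e) ∧ d   [absorption]
= (¬a ∨ a) ∧ ¬b ∧ (¬b ∨ ¬e) ∧ d   [idempotence]
= ¬b ∧ (¬b ∨ ¬e) ∧ d   [complement / identity]
= ¬b ∧ d   [absorption]
This depends on b, d, so it is not a constant.

contingent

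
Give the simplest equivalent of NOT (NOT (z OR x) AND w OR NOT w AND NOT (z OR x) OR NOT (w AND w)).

NOT (NOT (z OR x) AND w OR NOT w AND NOT (z OR x) OR NOT (w AND w))
= NOT (NOT (z OR x) OR NOT (w AND w))
= NOT (NOT (z OR x) OR NOT w)
= (z OR x) AND w

(z OR x) AND w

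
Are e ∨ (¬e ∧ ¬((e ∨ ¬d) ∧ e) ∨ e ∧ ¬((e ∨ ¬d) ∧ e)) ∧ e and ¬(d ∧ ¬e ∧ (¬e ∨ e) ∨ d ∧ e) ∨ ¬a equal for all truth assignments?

No

E1: e ∨ (¬e ∧ ¬((e ∨ ¬d) ∧ e) ∨ e ∧ ¬((e ∨ ¬d) ∧ e)) ∧ e
    = e ∨ ¬((e ∨ ¬d) ∧ e) ∧ e   [distribution]
    = e ∨ ¬e ∧ e   [absorption]
    = e   [complement / identity]
E2: ¬(d ∧ ¬e ∧ (¬e ∨ e) ∨ d ∧ e) ∨ ¬a
    = ¬(d ∧ ¬e ∨ d ∧ e) ∨ ¬a   [complement / identity]
    = ¬d ∨ ¬a   [distribution]
These differ: at a=0, d=0, e=0, E1 = 0 but E2 = 1.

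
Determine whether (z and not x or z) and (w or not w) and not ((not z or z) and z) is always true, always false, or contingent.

(z and not x or z) and (w or not w) and not ((not z or z) and z)
= (z and not x or z) and not ((not z or z) and z)   [complement / identity]
= z and not ((not z or z) and z)   [absorption]
= z and not z   [complement / identity]
= False   [complement]

always false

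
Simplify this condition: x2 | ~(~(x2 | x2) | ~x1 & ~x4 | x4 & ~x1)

x2

x2 | ~(~(x2 | x2) | ~x1 & ~x4 | x4 & ~x1)
= x2 | ~(~(x2 | x2) | ~x1)   [distribution]
= x2 | ~(~x2 | ~x1)   [idempotence]
= x2 | x2 & x1   [De Morgan]
= x2   [absorption]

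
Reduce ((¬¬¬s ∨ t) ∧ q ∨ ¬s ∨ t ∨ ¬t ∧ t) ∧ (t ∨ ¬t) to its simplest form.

¬s ∨ t

((¬¬¬s ∨ t) ∧ q ∨ ¬s ∨ t ∨ ¬t ∧ t) ∧ (t ∨ ¬t)
= ((¬¬¬s ∨ t) ∧ q ∨ ¬s ∨ t) ∧ (t ∨ ¬t)
= ((¬s ∨ t) ∧ q ∨ ¬s ∨ t) ∧ (t ∨ ¬t)
= (¬s ∨ t) ∧ q ∨ ¬s ∨ t
= ¬s ∨ t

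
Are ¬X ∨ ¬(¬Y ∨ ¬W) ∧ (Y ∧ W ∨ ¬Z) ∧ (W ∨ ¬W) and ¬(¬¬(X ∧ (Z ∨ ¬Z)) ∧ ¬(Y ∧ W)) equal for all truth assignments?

Yes

E1: ¬X ∨ ¬(¬Y ∨ ¬W) ∧ (Y ∧ W ∨ ¬Z) ∧ (W ∨ ¬W)
    = ¬X ∨ Y ∧ W ∧ (Y ∧ W ∨ ¬Z) ∧ (W ∨ ¬W)
    = ¬X ∨ Y ∧ W ∧ (W ∨ ¬W)
    = ¬X ∨ Y ∧ W
E2: ¬(¬¬(X ∧ (Z ∨ ¬Z)) ∧ ¬(Y ∧ W))
    = ¬(X ∧ (Z ∨ ¬Z)) ∨ Y ∧ W
    = ¬X ∨ Y ∧ W
Both reduce to ¬X ∨ Y ∧ W, so they are equivalent.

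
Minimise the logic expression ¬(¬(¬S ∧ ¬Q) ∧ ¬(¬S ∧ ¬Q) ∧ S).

¬S

¬(¬(¬S ∧ ¬Q) ∧ ¬(¬S ∧ ¬Q) ∧ S)
= ¬(¬(¬S ∧ ¬Q) ∧ S)   (idempotence)
= ¬((S ∨ Q) ∧ S)   (De Morgan)
= ¬S   (absorption)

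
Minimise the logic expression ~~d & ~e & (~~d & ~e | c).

d & ~e

~~d & ~e & (~~d & ~e | c)
= ~~d & ~e   — absorption
= d & ~e   — double negation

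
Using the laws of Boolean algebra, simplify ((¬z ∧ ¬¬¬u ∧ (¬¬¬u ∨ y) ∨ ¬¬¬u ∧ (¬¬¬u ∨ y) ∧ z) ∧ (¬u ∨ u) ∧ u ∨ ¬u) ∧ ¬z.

¬u ∧ ¬z

((¬z ∧ ¬¬¬u ∧ (¬¬¬u ∨ y) ∨ ¬¬¬u ∧ (¬¬¬u ∨ y) ∧ z) ∧ (¬u ∨ u) ∧ u ∨ ¬u) ∧ ¬z
= (¬¬¬u ∧ (¬¬¬u ∨ y) ∧ (¬u ∨ u) ∧ u ∨ ¬u) ∧ ¬z   — distribution
= (¬¬¬u ∧ (¬u ∨ u) ∧ u ∨ ¬u) ∧ ¬z   — absorption
= (¬u ∧ (¬u ∨ u) ∧ u ∨ ¬u) ∧ ¬z   — double negation
= (¬u ∧ u ∨ ¬u) ∧ ¬z   — complement / identity
= ¬u ∧ ¬z   — complement / identity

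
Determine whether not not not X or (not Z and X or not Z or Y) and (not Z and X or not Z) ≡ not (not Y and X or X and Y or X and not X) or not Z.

E1: not not not X or (not Z and X or not Z or Y) and (not Z and X or not Z)
    = not not not X or not Z and X or not Z   (absorption)
    = not not not X or not Z   (absorption)
    = not X or not Z   (double negation)
E2: not (not Y and X or X and Y or X and not X) or not Z
    = not (X or X and not X) or not Z   (distribution)
    = not X or not Z   (complement / identity)
Both reduce to not X or not Z, so they are equivalent.

Yes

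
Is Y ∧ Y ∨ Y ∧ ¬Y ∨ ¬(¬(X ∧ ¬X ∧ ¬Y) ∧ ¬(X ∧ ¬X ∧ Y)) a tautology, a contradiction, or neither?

Y ∧ Y ∨ Y ∧ ¬Y ∨ ¬(¬(X ∧ ¬X ∧ ¬Y) ∧ ¬(X ∧ ¬X ∧ Y))
= Y ∧ Y ∨ Y ∧ ¬Y ∨ X ∧ ¬X ∧ ¬Y ∨ X ∧ ¬X ∧ Y
= Y ∨ X ∧ ¬X ∧ ¬Y ∨ X ∧ ¬X ∧ Y
= Y ∨ X ∧ ¬X
= Y
This depends on Y, so it is not a constant.

neither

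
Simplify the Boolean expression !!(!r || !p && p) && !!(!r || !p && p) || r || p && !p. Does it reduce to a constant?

true

!!(!r || !p && p) && !!(!r || !p && p) || r || p && !p
= !!(!r || !p && p) && !!(!r || !p && p) || r   — complement / identity
= !!(!r || !p && p) || r   — idempotence
= !!!r || r   — complement / identity
= !r || r   — double negation
= true   — complement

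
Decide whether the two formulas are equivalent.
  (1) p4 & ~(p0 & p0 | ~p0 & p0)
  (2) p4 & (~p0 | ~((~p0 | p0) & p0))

Yes

E1: p4 & ~(p0 & p0 | ~p0 & p0)
    = p4 & ~p0   [distribution]
E2: p4 & (~p0 | ~((~p0 | p0) & p0))
    = p4 & (~p0 | ~p0)   [complement / identity]
    = p4 & ~p0   [idempotence]
Both reduce to p4 & ~p0, so they are equivalent.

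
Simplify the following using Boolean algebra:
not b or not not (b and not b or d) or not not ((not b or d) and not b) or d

not b or not not (b and not b or d) or not not ((not b or d) and not b) or d
= not b or not not d or not not ((not b or d) and not b) or d   (complement / identity)
= not b or d or not not ((not b or d) and not b) or d   (double negation)
= not b or d or (not b or d) and not b or d   (double negation)
= not b or d or not b or d   (absorption)
= not b or d   (idempotence)

not b or d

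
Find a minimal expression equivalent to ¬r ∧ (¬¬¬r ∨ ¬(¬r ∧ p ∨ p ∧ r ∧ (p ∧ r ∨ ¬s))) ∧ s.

¬r ∧ s

¬r ∧ (¬¬¬r ∨ ¬(¬r ∧ p ∨ p ∧ r ∧ (p ∧ r ∨ ¬s))) ∧ s
= ¬r ∧ (¬¬¬r ∨ ¬(¬r ∧ p ∨ p ∧ r)) ∧ s   — absorption
= ¬r ∧ (¬¬¬r ∨ ¬p) ∧ s   — distribution
= ¬r ∧ (¬r ∨ ¬p) ∧ s   — double negation
= ¬r ∧ s   — absorption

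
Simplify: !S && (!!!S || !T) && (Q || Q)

!S && (!!!S || !T) && (Q || Q)
= !S && (!S || !T) && (Q || Q)   [double negation]
= !S && (Q || Q)   [absorption]
= !S && Q   [idempotence]

!S && Q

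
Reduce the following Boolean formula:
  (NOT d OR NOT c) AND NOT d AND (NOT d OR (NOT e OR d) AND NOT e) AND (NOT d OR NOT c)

(NOT d OR NOT c) AND NOT d AND (NOT d OR (NOT e OR d) AND NOT e) AND (NOT d OR NOT c)
= (NOT d OR NOT c) AND NOT d AND (NOT d OR NOT e) AND (NOT d OR NOT c)   — absorption
= (NOT d OR NOT c) AND NOT d AND (NOT d OR NOT c)   — absorption
= (NOT d OR NOT c) AND NOT d   — absorption
= NOT d   — absorption

NOT d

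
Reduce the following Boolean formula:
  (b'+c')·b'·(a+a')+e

b'+e

(b'+c')·b'·(a+a')+e
= (b'+c')·b'+e   [complement / identity]
= b'+e   [absorption]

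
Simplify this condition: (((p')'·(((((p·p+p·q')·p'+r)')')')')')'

p·r

(((p')'·(((((p·p+p·q')·p'+r)')')')')')'
= (((p')'·((((p·(p+q')·p'+r)')')')')')'   — distribution
= (p'+(((p·(p+q')·p'+r)')')')'   — De Morgan
= (p'+(((p·p'+r)')')')'   — absorption
= (p'+((r')')')'   — complement / identity
= (p'+r')'   — double negation
= p·r   — De Morgan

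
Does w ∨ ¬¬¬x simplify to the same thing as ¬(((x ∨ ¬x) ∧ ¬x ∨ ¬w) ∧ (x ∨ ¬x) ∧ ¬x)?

E1: w ∨ ¬¬¬x
    = w ∨ ¬x   [double negation]
E2: ¬(((x ∨ ¬x) ∧ ¬x ∨ ¬w) ∧ (x ∨ ¬x) ∧ ¬x)
    = ¬((x ∨ ¬x) ∧ ¬x)   [absorption]
    = ¬¬x   [complement / identity]
    = x   [double negation]
These differ: at w=0, x=0, E1 = 1 but E2 = 0.

No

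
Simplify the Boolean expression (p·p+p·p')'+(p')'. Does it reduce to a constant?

(p·p+p·p')'+(p')'
= (p·p+p·p')'+p   [double negation]
= p'+p   [distribution]
= 1   [complement]

1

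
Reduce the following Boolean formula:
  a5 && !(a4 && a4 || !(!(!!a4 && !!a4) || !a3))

a5 && !a4

a5 && !(a4 && a4 || !(!(!!a4 && !!a4) || !a3))
= a5 && !(a4 || !(!(!!a4 && !!a4) || !a3))   — idempotence
= a5 && !(a4 || !(!!!a4 || !a3))   — idempotence
= a5 && !(a4 || !(!a4 || !a3))   — double negation
= a5 && !(a4 || a4 && a3)   — De Morgan
= a5 && !a4   — absorption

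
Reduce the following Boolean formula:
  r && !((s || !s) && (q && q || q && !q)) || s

r && !((s || !s) && (q && q || q && !q)) || s
= r && !(q && q || q && !q) || s   — complement / identity
= r && !q || s   — distribution

r && !q || s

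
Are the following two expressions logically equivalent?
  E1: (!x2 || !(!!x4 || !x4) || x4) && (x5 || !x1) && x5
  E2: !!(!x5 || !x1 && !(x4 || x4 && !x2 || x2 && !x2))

E1: (!x2 || !(!!x4 || !x4) || x4) && (x5 || !x1) && x5
    = (!x2 || !x4 && x4 || x4) && (x5 || !x1) && x5   (De Morgan)
    = (!x2 || x4) && (x5 || !x1) && x5   (complement / identity)
    = (!x2 || x4) && x5   (absorption)
E2: !!(!x5 || !x1 && !(x4 || x4 && !x2 || x2 && !x2))
    = !x5 || !x1 && !(x4 || x4 && !x2 || x2 && !x2)   (double negation)
    = !x5 || !x1 && !(x4 || x4 && !x2)   (complement / identity)
    = !x5 || !x1 && !x4   (absorption)
These differ: at x1=1, x2=1, x4=0, x5=0, E1 = 0 but E2 = 1.

No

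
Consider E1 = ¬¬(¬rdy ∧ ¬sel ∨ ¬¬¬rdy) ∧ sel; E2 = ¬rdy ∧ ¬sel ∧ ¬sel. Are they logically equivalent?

E1: ¬¬(¬rdy ∧ ¬sel ∨ ¬¬¬rdy) ∧ sel
    = ¬¬(¬rdy ∧ ¬sel ∨ ¬rdy) ∧ sel   — double negation
    = (¬rdy ∧ ¬sel ∨ ¬rdy) ∧ sel   — double negation
    = ¬rdy ∧ sel   — absorption
E2: ¬rdy ∧ ¬sel ∧ ¬sel
    = ¬rdy ∧ ¬sel   — idempotence
These differ: at rdy=0, sel=0, E1 = 0 but E2 = 1.

No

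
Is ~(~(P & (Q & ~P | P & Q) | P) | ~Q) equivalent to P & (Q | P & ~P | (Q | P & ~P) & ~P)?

E1: ~(~(P & (Q & ~P | P & Q) | P) | ~Q)
    = ~(~(P & Q | P) | ~Q)   (distribution)
    = (P & Q | P) & Q   (De Morgan)
    = P & Q   (absorption)
E2: P & (Q | P & ~P | (Q | P & ~P) & ~P)
    = P & (Q | P & ~P)   (absorption)
    = P & Q   (complement / identity)
Both reduce to P & Q, so they are equivalent.

Yes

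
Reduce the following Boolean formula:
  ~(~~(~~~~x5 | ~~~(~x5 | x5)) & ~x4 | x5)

~(~~(~~~~x5 | ~~~(~x5 | x5)) & ~x4 | x5)
= ~(~~(~~~~x5 | ~(~x5 | x5)) & ~x4 | x5)   (double negation)
= ~(~~(~~x5 | ~(~x5 | x5)) & ~x4 | x5)   (double negation)
= ~(~(~x5 & (~x5 | x5)) & ~x4 | x5)   (De Morgan)
= ~(~~x5 & ~x4 | x5)   (complement / identity)
= ~(x5 & ~x4 | x5)   (double negation)
= ~x5   (absorption)

~x5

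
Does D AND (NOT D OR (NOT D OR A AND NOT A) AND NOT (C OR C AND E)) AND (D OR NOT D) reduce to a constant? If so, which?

yes, False

D AND (NOT D OR (NOT D OR A AND NOT A) AND NOT (C OR C AND E)) AND (D OR NOT D)
= D AND (NOT D OR (NOT D OR A AND NOT A) AND NOT C) AND (D OR NOT D)
= D AND (NOT D OR NOT D AND NOT C) AND (D OR NOT D)
= D AND NOT D AND (D OR NOT D)
= D AND NOT D
= FALSE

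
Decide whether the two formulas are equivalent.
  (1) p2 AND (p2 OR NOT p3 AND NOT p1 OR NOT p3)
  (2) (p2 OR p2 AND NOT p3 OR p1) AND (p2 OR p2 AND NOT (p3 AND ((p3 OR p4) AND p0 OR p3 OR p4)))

Yes

E1: p2 AND (p2 OR NOT p3 AND NOT p1 OR NOT p3)
    = p2 AND (p2 OR NOT p3)   — absorption
    = p2   — absorption
E2: (p2 OR p2 AND NOT p3 OR p1) AND (p2 OR p2 AND NOT (p3 AND ((p3 OR p4) AND p0 OR p3 OR p4)))
    = (p2 OR p2 AND NOT p3 OR p1) AND (p2 OR p2 AND NOT (p3 AND (p3 OR p4)))   — absorption
    = (p2 OR p2 AND NOT p3 OR p1) AND (p2 OR p2 AND NOT p3)   — absorption
    = p2 OR p2 AND NOT p3   — absorption
    = p2   — absorption
Both reduce to p2, so they are equivalent.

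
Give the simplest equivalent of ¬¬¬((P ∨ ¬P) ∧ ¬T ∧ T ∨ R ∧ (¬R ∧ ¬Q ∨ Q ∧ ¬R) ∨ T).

¬T

¬¬¬((P ∨ ¬P) ∧ ¬T ∧ T ∨ R ∧ (¬R ∧ ¬Q ∨ Q ∧ ¬R) ∨ T)
= ¬((P ∨ ¬P) ∧ ¬T ∧ T ∨ R ∧ (¬R ∧ ¬Q ∨ Q ∧ ¬R) ∨ T)   — double negation
= ¬((P ∨ ¬P) ∧ ¬T ∧ T ∨ R ∧ ¬R ∨ T)   — distribution
= ¬(¬T ∧ T ∨ R ∧ ¬R ∨ T)   — complement / identity
= ¬(¬T ∧ T ∨ T)   — complement / identity
= ¬T   — complement / identity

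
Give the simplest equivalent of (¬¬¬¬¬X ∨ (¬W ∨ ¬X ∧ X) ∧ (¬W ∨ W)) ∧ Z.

(¬¬¬¬¬X ∨ (¬W ∨ ¬X ∧ X) ∧ (¬W ∨ W)) ∧ Z
= (¬¬¬X ∨ (¬W ∨ ¬X ∧ X) ∧ (¬W ∨ W)) ∧ Z   — double negation
= (¬¬¬X ∨ ¬W ∨ ¬X ∧ X) ∧ Z   — complement / identity
= (¬¬¬X ∨ ¬W) ∧ Z   — complement / identity
= (¬X ∨ ¬W) ∧ Z   — double negation

(¬X ∨ ¬W) ∧ Z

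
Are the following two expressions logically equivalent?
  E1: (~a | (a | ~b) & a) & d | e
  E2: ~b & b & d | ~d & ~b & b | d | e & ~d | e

Yes

E1: (~a | (a | ~b) & a) & d | e
    = (~a | a) & d | e   [absorption]
    = d | e   [complement / identity]
E2: ~b & b & d | ~d & ~b & b | d | e & ~d | e
    = ~b & b | d | e & ~d | e   [distribution]
    = d | e & ~d | e   [complement / identity]
    = d | e   [absorption]
Both reduce to d | e, so they are equivalent.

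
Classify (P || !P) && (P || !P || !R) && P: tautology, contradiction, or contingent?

(P || !P) && (P || !P || !R) && P
= (P || !P) && P   (absorption)
= P   (complement / identity)
This depends on P, so it is not a constant.

contingent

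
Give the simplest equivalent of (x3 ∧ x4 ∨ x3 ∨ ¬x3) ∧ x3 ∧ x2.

(x3 ∧ x4 ∨ x3 ∨ ¬x3) ∧ x3 ∧ x2
= (x3 ∨ ¬x3) ∧ x3 ∧ x2   [absorption]
= x3 ∧ x2   [complement / identity]

x3 ∧ x2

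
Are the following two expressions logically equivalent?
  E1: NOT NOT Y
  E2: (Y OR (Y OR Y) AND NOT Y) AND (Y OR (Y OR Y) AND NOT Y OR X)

E1: NOT NOT Y
    = Y   (double negation)
E2: (Y OR (Y OR Y) AND NOT Y) AND (Y OR (Y OR Y) AND NOT Y OR X)
    = Y OR (Y OR Y) AND NOT Y   (absorption)
    = Y OR Y AND NOT Y   (idempotence)
    = Y   (complement / identity)
Both reduce to Y, so they are equivalent.

Yes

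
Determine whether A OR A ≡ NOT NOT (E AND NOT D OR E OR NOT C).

E1: A OR A
    = A
E2: NOT NOT (E AND NOT D OR E OR NOT C)
    = E AND NOT D OR E OR NOT C
    = E OR NOT C
These differ: at A=0, C=0, D=0, E=0, E1 = 0 but E2 = 1.

No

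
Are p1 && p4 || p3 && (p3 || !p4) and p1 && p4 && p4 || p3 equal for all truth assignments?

Yes

E1: p1 && p4 || p3 && (p3 || !p4)
    = p1 && p4 || p3
E2: p1 && p4 && p4 || p3
    = p1 && p4 || p3
Both reduce to p1 && p4 || p3, so they are equivalent.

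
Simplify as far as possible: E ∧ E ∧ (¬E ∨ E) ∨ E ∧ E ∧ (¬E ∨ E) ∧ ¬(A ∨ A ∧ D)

E

E ∧ E ∧ (¬E ∨ E) ∨ E ∧ E ∧ (¬E ∨ E) ∧ ¬(A ∨ A ∧ D)
= E ∧ E ∧ (¬E ∨ E) ∨ E ∧ E ∧ (¬E ∨ E) ∧ ¬A   [absorption]
= E ∧ E ∧ (¬E ∨ E)   [absorption]
= E ∧ (¬E ∨ E)   [idempotence]
= E   [complement / identity]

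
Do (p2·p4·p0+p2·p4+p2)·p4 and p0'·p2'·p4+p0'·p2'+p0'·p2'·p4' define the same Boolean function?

No

E1: (p2·p4·p0+p2·p4+p2)·p4
    = (p2·p4+p2)·p4   (absorption)
    = p2·p4   (absorption)
E2: p0'·p2'·p4+p0'·p2'+p0'·p2'·p4'
    = p0'·p2'·p4+p0'·p2'   (absorption)
    = p0'·p2'   (absorption)
These differ: at p0=0, p2=1, p4=1, E1 = 1 but E2 = 0.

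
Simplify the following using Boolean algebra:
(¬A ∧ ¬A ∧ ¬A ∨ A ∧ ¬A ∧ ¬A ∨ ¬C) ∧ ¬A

(¬A ∧ ¬A ∧ ¬A ∨ A ∧ ¬A ∧ ¬A ∨ ¬C) ∧ ¬A
= (¬A ∧ ¬A ∨ ¬C) ∧ ¬A   — distribution
= (¬A ∨ ¬C) ∧ ¬A   — idempotence
= ¬A   — absorption

¬A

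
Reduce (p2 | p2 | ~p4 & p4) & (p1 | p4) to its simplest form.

(p2 | p2 | ~p4 & p4) & (p1 | p4)
= (p2 | p2) & (p1 | p4)   — complement / identity
= p2 & (p1 | p4)   — idempotence

p2 & (p1 | p4)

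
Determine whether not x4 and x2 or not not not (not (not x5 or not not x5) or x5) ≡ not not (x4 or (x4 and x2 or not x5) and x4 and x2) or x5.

No

E1: not x4 and x2 or not not not (not (not x5 or not not x5) or x5)
    = not x4 and x2 or not (not (not x5 or not not x5) or x5)   — double negation
    = not x4 and x2 or not (x5 and not x5 or x5)   — De Morgan
    = not x4 and x2 or not x5   — complement / identity
E2: not not (x4 or (x4 and x2 or not x5) and x4 and x2) or x5
    = not not (x4 or x4 and x2) or x5   — absorption
    = not not x4 or x5   — absorption
    = x4 or x5   — double negation
These differ: at x2=0, x4=0, x5=1, E1 = 0 but E2 = 1.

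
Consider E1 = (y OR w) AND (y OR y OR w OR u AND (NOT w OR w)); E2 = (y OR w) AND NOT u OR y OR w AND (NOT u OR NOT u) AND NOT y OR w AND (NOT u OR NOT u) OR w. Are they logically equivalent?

E1: (y OR w) AND (y OR y OR w OR u AND (NOT w OR w))
    = (y OR w) AND (y OR y OR w OR u)   (complement / identity)
    = (y OR w) AND (y OR w OR u)   (idempotence)
    = y OR w   (absorption)
E2: (y OR w) AND NOT u OR y OR w AND (NOT u OR NOT u) AND NOT y OR w AND (NOT u OR NOT u) OR w
    = (y OR w) AND NOT u OR y OR w AND (NOT u OR NOT u) OR w   (absorption)
    = (y OR w) AND NOT u OR y OR w AND NOT u OR w   (idempotence)
    = (y OR w) AND NOT u OR y OR w   (absorption)
    = y OR w   (absorption)
Both reduce to y OR w, so they are equivalent.

Yes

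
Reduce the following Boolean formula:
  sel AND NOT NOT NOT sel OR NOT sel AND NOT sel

NOT sel

sel AND NOT NOT NOT sel OR NOT sel AND NOT sel
= sel AND NOT sel OR NOT sel AND NOT sel   — double negation
= NOT sel   — distribution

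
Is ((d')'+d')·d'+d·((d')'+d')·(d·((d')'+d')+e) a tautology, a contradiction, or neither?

tautology

((d')'+d')·d'+d·((d')'+d')·(d·((d')'+d')+e)
= ((d')'+d')·d'+d·((d')'+d')
= (d')'+d'
= d+d'
= 1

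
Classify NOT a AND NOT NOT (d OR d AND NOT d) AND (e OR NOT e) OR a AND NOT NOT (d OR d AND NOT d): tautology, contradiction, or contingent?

contingent

NOT a AND NOT NOT (d OR d AND NOT d) AND (e OR NOT e) OR a AND NOT NOT (d OR d AND NOT d)
= NOT a AND NOT NOT (d OR d AND NOT d) OR a AND NOT NOT (d OR d AND NOT d)   (complement / identity)
= NOT NOT (d OR d AND NOT d)   (distribution)
= NOT NOT d   (complement / identity)
= d   (double negation)
This depends on d, so it is not a constant.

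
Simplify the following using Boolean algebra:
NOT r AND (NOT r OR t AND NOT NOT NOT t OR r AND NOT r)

NOT r AND (NOT r OR t AND NOT NOT NOT t OR r AND NOT r)
= NOT r AND (NOT r OR t AND NOT t OR r AND NOT r)   — double negation
= NOT r AND (NOT r OR t AND NOT t)   — complement / identity
= NOT r AND NOT r   — complement / identity
= NOT r   — idempotence

NOT r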